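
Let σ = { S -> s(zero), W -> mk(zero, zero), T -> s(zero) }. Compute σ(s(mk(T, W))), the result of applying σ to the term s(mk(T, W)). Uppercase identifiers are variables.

s(mk(s(zero), mk(zero, zero)))

Replace each occurrence of W with mk(zero, zero).
Replace each occurrence of T with s(zero).
Result: s(mk(s(zero), mk(zero, zero))).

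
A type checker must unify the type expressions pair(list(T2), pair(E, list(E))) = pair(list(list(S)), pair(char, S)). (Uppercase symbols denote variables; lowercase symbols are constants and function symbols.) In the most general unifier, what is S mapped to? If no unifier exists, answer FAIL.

list(char)

Decompose pair/2: list(T2) = list(list(S)),  pair(E, list(E)) = pair(char, S).
Decompose list/1: T2 = list(S).
Bind T2 := list(S); no other remaining equation mentions T2.
Decompose pair/2: E = char,  list(E) = S.
Bind E := char; substituting into the remaining equation gives: list(char) = S.
Bind S := list(char). Substituting into the earlier binding gives T2 := list(list(char)).
MGU = { T2 -> list(list(char)), E -> char, S -> list(char) }, so S -> list(char).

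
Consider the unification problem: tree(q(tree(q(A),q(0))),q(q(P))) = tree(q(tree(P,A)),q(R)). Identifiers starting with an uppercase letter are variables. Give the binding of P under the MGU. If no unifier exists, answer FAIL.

Decompose tree/2: q(tree(q(A),q(0))) = q(tree(P,A)),  q(q(P)) = q(R).
Decompose q/1: tree(q(A),q(0)) = tree(P,A).
Decompose tree/2: q(A) = P,  q(0) = A.
Bind P := q(A); substituting into the one remaining equation that mentions P gives: q(q(q(A))) = q(R).
Bind A := q(0); substituting into the remaining equation gives: q(q(q(q(0)))) = q(R). Substituting into the earlier binding gives P := q(q(0)).
Decompose q/1: q(q(q(0))) = R.
Bind R := q(q(q(0))).
MGU = { P := q(q(0)), A := q(0), R := q(q(q(0))) }, so P := q(q(0)).

q(q(0))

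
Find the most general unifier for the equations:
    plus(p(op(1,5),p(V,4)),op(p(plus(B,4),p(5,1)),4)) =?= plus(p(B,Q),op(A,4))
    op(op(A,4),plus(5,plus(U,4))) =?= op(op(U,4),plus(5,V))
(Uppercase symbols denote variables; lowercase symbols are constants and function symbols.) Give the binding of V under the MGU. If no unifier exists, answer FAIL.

Decompose plus/2: p(op(1,5),p(V,4)) =?= p(B,Q),  op(p(plus(B,4),p(5,1)),4) =?= op(A,4).
Decompose p/2: op(1,5) =?= B,  p(V,4) =?= Q.
Bind B := op(1,5); substituting into the one remaining equation that mentions B gives: op(p(plus(op(1,5),4),p(5,1)),4) =?= op(A,4).
Bind Q := p(V,4); no other remaining equation mentions Q.
Decompose op/2: p(plus(op(1,5),4),p(5,1)) =?= A,  4 =?= 4.
Bind A := p(plus(op(1,5),4),p(5,1)); substituting into the one remaining equation that mentions A gives: op(op(p(plus(op(1,5),4),p(5,1)),4),plus(5,plus(U,4))) =?= op(op(U,4),plus(5,V)).
Delete trivial equation 4 =?= 4.
Decompose op/2: op(p(plus(op(1,5),4),p(5,1)),4) =?= op(U,4),  plus(5,plus(U,4)) =?= plus(5,V).
Decompose op/2: p(plus(op(1,5),4),p(5,1)) =?= U,  4 =?= 4.
Bind U := p(plus(op(1,5),4),p(5,1)); substituting into the one remaining equation that mentions U gives: plus(5,plus(p(plus(op(1,5),4),p(5,1)),4)) =?= plus(5,V).
Delete trivial equation 4 =?= 4.
Decompose plus/2: 5 =?= 5,  plus(p(plus(op(1,5),4),p(5,1)),4) =?= V.
Delete trivial equation 5 =?= 5.
Bind V := plus(p(plus(op(1,5),4),p(5,1)),4). Substituting into the earlier binding gives Q := p(plus(p(plus(op(1,5),4),p(5,1)),4),4).
MGU = { B -> op(1,5), Q -> p(plus(p(plus(op(1,5),4),p(5,1)),4),4), A -> p(plus(op(1,5),4),p(5,1)), U -> p(plus(op(1,5),4),p(5,1)), V -> plus(p(plus(op(1,5),4),p(5,1)),4) }, so V -> plus(p(plus(op(1,5),4),p(5,1)),4).

plus(p(plus(op(1,5),4),p(5,1)),4)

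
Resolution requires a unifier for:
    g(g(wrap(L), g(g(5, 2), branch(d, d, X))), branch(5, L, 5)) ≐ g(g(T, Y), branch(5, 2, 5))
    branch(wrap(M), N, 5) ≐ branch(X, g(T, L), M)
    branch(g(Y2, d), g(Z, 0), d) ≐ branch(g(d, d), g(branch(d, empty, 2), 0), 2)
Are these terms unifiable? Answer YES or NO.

Decompose g/2: g(wrap(L), g(g(5, 2), branch(d, d, X))) ≐ g(T, Y),  branch(5, L, 5) ≐ branch(5, 2, 5).
Decompose g/2: wrap(L) ≐ T,  g(g(5, 2), branch(d, d, X)) ≐ Y.
Bind T := wrap(L); substituting into the one remaining equation that mentions T gives: branch(wrap(M), N, 5) ≐ branch(X, g(wrap(L), L), M).
Bind Y := g(g(5, 2), branch(d, d, X)); no other remaining equation mentions Y.
Decompose branch/3: 5 ≐ 5,  L ≐ 2,  5 ≐ 5.
Delete trivial equation 5 ≐ 5.
Bind L := 2; substituting into the one remaining equation that mentions L gives: branch(wrap(M), N, 5) ≐ branch(X, g(wrap(2), 2), M). Substituting into the earlier binding gives T := wrap(2).
Delete trivial equation 5 ≐ 5.
Decompose branch/3: wrap(M) ≐ X,  N ≐ g(wrap(2), 2),  5 ≐ M.
Bind X := wrap(M); no other remaining equation mentions X. Substituting into the earlier binding gives Y := g(g(5, 2), branch(d, d, wrap(M))).
Bind N := g(wrap(2), 2); no other remaining equation mentions N.
Bind M := 5; no other remaining equation mentions M. Substituting into the earlier bindings gives Y := g(g(5, 2), branch(d, d, wrap(5))), X := wrap(5).
Decompose branch/3: g(Y2, d) ≐ g(d, d),  g(Z, 0) ≐ g(branch(d, empty, 2), 0),  d ≐ 2.
Decompose g/2: Y2 ≐ d,  d ≐ d.
Bind Y2 := d; no other remaining equation mentions Y2.
Delete trivial equation d ≐ d.
Decompose g/2: Z ≐ branch(d, empty, 2),  0 ≐ 0.
Bind Z := branch(d, empty, 2); no other remaining equation mentions Z.
Delete trivial equation 0 ≐ 0.
Clash: constants d and 2 differ; no unifier exists.

NO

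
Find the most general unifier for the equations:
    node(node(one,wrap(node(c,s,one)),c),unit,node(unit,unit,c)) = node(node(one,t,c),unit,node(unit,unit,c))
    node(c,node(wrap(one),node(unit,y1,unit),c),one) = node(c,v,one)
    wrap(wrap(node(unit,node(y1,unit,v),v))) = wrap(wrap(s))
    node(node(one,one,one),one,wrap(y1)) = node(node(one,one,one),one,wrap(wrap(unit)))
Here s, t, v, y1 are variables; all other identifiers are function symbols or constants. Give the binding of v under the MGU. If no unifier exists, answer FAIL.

Decompose node/3: node(one,wrap(node(c,s,one)),c) = node(one,t,c),  unit = unit,  node(unit,unit,c) = node(unit,unit,c).
Decompose node/3: one = one,  wrap(node(c,s,one)) = t,  c = c.
Delete trivial equation one = one.
Bind t := wrap(node(c,s,one)); no other remaining equation mentions t.
Delete trivial equation c = c.
Delete trivial equation unit = unit.
Delete trivial equation node(unit,unit,c) = node(unit,unit,c).
Decompose node/3: c = c,  node(wrap(one),node(unit,y1,unit),c) = v,  one = one.
Delete trivial equation c = c.
Bind v := node(wrap(one),node(unit,y1,unit),c); substituting into the one remaining equation that mentions v gives: wrap(wrap(node(unit,node(y1,unit,node(wrap(one),node(unit,y1,unit),c)),node(wrap(one),node(unit,y1,unit),c)))) = wrap(wrap(s)).
Delete trivial equation one = one.
Decompose wrap/1: wrap(node(unit,node(y1,unit,node(wrap(one),node(unit,y1,unit),c)),node(wrap(one),node(unit,y1,unit),c))) = wrap(s).
Decompose wrap/1: node(unit,node(y1,unit,node(wrap(one),node(unit,y1,unit),c)),node(wrap(one),node(unit,y1,unit),c)) = s.
Bind s := node(unit,node(y1,unit,node(wrap(one),node(unit,y1,unit),c)),node(wrap(one),node(unit,y1,unit),c)); no other remaining equation mentions s. Substituting into the earlier binding gives t := wrap(node(c,node(unit,node(y1,unit,node(wrap(one),node(unit,y1,unit),c)),node(wrap(one),node(unit,y1,unit),c)),one)).
Decompose node/3: node(one,one,one) = node(one,one,one),  one = one,  wrap(y1) = wrap(wrap(unit)).
Delete trivial equation node(one,one,one) = node(one,one,one).
Delete trivial equation one = one.
Decompose wrap/1: y1 = wrap(unit).
Bind y1 := wrap(unit). Substituting into the earlier bindings gives t := wrap(node(c,node(unit,node(wrap(unit),unit,node(wrap(one),node(unit,wrap(unit),unit),c)),node(wrap(one),node(unit,wrap(unit),unit),c)),one)), v := node(wrap(one),node(unit,wrap(unit),unit),c), s := node(unit,node(wrap(unit),unit,node(wrap(one),node(unit,wrap(unit),unit),c)),node(wrap(one),node(unit,wrap(unit),unit),c)).
MGU = { t -> wrap(node(c,node(unit,node(wrap(unit),unit,node(wrap(one),node(unit,wrap(unit),unit),c)),node(wrap(one),node(unit,wrap(unit),unit),c)),one)), v -> node(wrap(one),node(unit,wrap(unit),unit),c), s -> node(unit,node(wrap(unit),unit,node(wrap(one),node(unit,wrap(unit),unit),c)),node(wrap(one),node(unit,wrap(unit),unit),c)), y1 -> wrap(unit) }, so v -> node(wrap(one),node(unit,wrap(unit),unit),c).

node(wrap(one),node(unit,wrap(unit),unit),c)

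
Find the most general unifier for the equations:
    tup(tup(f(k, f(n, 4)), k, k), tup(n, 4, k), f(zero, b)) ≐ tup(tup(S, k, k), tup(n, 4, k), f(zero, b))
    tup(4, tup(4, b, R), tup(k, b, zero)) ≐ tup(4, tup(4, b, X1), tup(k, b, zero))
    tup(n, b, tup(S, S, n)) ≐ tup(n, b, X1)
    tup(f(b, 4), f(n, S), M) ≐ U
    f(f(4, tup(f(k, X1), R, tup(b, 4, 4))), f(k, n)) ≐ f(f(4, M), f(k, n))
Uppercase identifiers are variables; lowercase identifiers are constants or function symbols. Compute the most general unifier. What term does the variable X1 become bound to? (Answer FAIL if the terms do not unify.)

tup(f(k, f(n, 4)), f(k, f(n, 4)), n)

Decompose tup/3: tup(f(k, f(n, 4)), k, k) ≐ tup(S, k, k),  tup(n, 4, k) ≐ tup(n, 4, k),  f(zero, b) ≐ f(zero, b).
Decompose tup/3: f(k, f(n, 4)) ≐ S,  k ≐ k,  k ≐ k.
Bind S := f(k, f(n, 4)); substituting into the 2 remaining equations that mention S gives: tup(n, b, tup(f(k, f(n, 4)), f(k, f(n, 4)), n)) ≐ tup(n, b, X1),  tup(f(b, 4), f(n, f(k, f(n, 4))), M) ≐ U.
Delete trivial equation k ≐ k.
Delete trivial equation k ≐ k.
Delete trivial equation tup(n, 4, k) ≐ tup(n, 4, k).
Delete trivial equation f(zero, b) ≐ f(zero, b).
Decompose tup/3: 4 ≐ 4,  tup(4, b, R) ≐ tup(4, b, X1),  tup(k, b, zero) ≐ tup(k, b, zero).
Delete trivial equation 4 ≐ 4.
Decompose tup/3: 4 ≐ 4,  b ≐ b,  R ≐ X1.
Delete trivial equation 4 ≐ 4.
Delete trivial equation b ≐ b.
Bind R := X1; substituting into the one remaining equation that mentions R gives: f(f(4, tup(f(k, X1), X1, tup(b, 4, 4))), f(k, n)) ≐ f(f(4, M), f(k, n)).
Delete trivial equation tup(k, b, zero) ≐ tup(k, b, zero).
Decompose tup/3: n ≐ n,  b ≐ b,  tup(f(k, f(n, 4)), f(k, f(n, 4)), n) ≐ X1.
Delete trivial equation n ≐ n.
Delete trivial equation b ≐ b.
Bind X1 := tup(f(k, f(n, 4)), f(k, f(n, 4)), n); substituting into the one remaining equation that mentions X1 gives: f(f(4, tup(f(k, tup(f(k, f(n, 4)), f(k, f(n, 4)), n)), tup(f(k, f(n, 4)), f(k, f(n, 4)), n), tup(b, 4, 4))), f(k, n)) ≐ f(f(4, M), f(k, n)). Substituting into the earlier binding gives R := tup(f(k, f(n, 4)), f(k, f(n, 4)), n).
Bind U := tup(f(b, 4), f(n, f(k, f(n, 4))), M); no other remaining equation mentions U.
Decompose f/2: f(4, tup(f(k, tup(f(k, f(n, 4)), f(k, f(n, 4)), n)), tup(f(k, f(n, 4)), f(k, f(n, 4)), n), tup(b, 4, 4))) ≐ f(4, M),  f(k, n) ≐ f(k, n).
Decompose f/2: 4 ≐ 4,  tup(f(k, tup(f(k, f(n, 4)), f(k, f(n, 4)), n)), tup(f(k, f(n, 4)), f(k, f(n, 4)), n), tup(b, 4, 4)) ≐ M.
Delete trivial equation 4 ≐ 4.
Bind M := tup(f(k, tup(f(k, f(n, 4)), f(k, f(n, 4)), n)), tup(f(k, f(n, 4)), f(k, f(n, 4)), n), tup(b, 4, 4)); no other remaining equation mentions M. Substituting into the earlier binding gives U := tup(f(b, 4), f(n, f(k, f(n, 4))), tup(f(k, tup(f(k, f(n, 4)), f(k, f(n, 4)), n)), tup(f(k, f(n, 4)), f(k, f(n, 4)), n), tup(b, 4, 4))).
Delete trivial equation f(k, n) ≐ f(k, n).
MGU = { S -> f(k, f(n, 4)), R -> tup(f(k, f(n, 4)), f(k, f(n, 4)), n), X1 -> tup(f(k, f(n, 4)), f(k, f(n, 4)), n), U -> tup(f(b, 4), f(n, f(k, f(n, 4))), tup(f(k, tup(f(k, f(n, 4)), f(k, f(n, 4)), n)), tup(f(k, f(n, 4)), f(k, f(n, 4)), n), tup(b, 4, 4))), M -> tup(f(k, tup(f(k, f(n, 4)), f(k, f(n, 4)), n)), tup(f(k, f(n, 4)), f(k, f(n, 4)), n), tup(b, 4, 4)) }, so X1 -> tup(f(k, f(n, 4)), f(k, f(n, 4)), n).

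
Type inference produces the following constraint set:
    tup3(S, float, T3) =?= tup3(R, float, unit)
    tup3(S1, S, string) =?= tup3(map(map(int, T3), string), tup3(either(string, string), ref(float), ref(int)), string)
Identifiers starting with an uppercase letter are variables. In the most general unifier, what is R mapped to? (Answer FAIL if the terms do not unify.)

tup3(either(string, string), ref(float), ref(int))

Decompose tup3/3: S =?= R,  float =?= float,  T3 =?= unit.
Bind S := R; substituting into the one remaining equation that mentions S gives: tup3(S1, R, string) =?= tup3(map(map(int, T3), string), tup3(either(string, string), ref(float), ref(int)), string).
Delete trivial equation float =?= float.
Bind T3 := unit; substituting into the remaining equation gives: tup3(S1, R, string) =?= tup3(map(map(int, unit), string), tup3(either(string, string), ref(float), ref(int)), string).
Decompose tup3/3: S1 =?= map(map(int, unit), string),  R =?= tup3(either(string, string), ref(float), ref(int)),  string =?= string.
Bind S1 := map(map(int, unit), string); no other remaining equation mentions S1.
Bind R := tup3(either(string, string), ref(float), ref(int)); no other remaining equation mentions R. Substituting into the earlier binding gives S := tup3(either(string, string), ref(float), ref(int)).
Delete trivial equation string =?= string.
MGU = { S ↦ tup3(either(string, string), ref(float), ref(int)), T3 ↦ unit, S1 ↦ map(map(int, unit), string), R ↦ tup3(either(string, string), ref(float), ref(int)) }, so R ↦ tup3(either(string, string), ref(float), ref(int)).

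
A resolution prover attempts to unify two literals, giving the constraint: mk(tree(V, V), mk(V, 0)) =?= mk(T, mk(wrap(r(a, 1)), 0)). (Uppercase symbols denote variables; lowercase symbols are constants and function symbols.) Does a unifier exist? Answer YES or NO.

YES

Decompose mk/2: tree(V, V) =?= T,  mk(V, 0) =?= mk(wrap(r(a, 1)), 0).
Bind T := tree(V, V); no other remaining equation mentions T.
Decompose mk/2: V =?= wrap(r(a, 1)),  0 =?= 0.
Bind V := wrap(r(a, 1)); no other remaining equation mentions V. Substituting into the earlier binding gives T := tree(wrap(r(a, 1)), wrap(r(a, 1))).
Delete trivial equation 0 =?= 0.
No equations remain and no clash or occurs-check failure arose, so a unifier exists.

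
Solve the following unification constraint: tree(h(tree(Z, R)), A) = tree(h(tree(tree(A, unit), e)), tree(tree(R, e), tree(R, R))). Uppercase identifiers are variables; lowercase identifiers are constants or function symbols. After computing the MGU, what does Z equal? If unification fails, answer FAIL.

tree(tree(tree(e, e), tree(e, e)), unit)

Decompose tree/2: h(tree(Z, R)) = h(tree(tree(A, unit), e)),  A = tree(tree(R, e), tree(R, R)).
Decompose h/1: tree(Z, R) = tree(tree(A, unit), e).
Decompose tree/2: Z = tree(A, unit),  R = e.
Bind Z := tree(A, unit); no other remaining equation mentions Z.
Bind R := e; substituting into the remaining equation gives: A = tree(tree(e, e), tree(e, e)).
Bind A := tree(tree(e, e), tree(e, e)). Substituting into the earlier binding gives Z := tree(tree(tree(e, e), tree(e, e)), unit).
MGU = { Z := tree(tree(tree(e, e), tree(e, e)), unit), R := e, A := tree(tree(e, e), tree(e, e)) }, so Z := tree(tree(tree(e, e), tree(e, e)), unit).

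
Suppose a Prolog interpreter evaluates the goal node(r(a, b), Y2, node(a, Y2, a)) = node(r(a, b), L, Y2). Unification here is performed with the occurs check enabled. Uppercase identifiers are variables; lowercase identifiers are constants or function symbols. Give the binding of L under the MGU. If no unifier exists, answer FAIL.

FAIL

Decompose node/3: r(a, b) = r(a, b),  Y2 = L,  node(a, Y2, a) = Y2.
Delete trivial equation r(a, b) = r(a, b).
Bind Y2 := L; substituting into the remaining equation gives: node(a, L, a) = L.
Occurs check fails: L occurs in node(a, L, a); the equation L = node(a, L, a) has no finite solution.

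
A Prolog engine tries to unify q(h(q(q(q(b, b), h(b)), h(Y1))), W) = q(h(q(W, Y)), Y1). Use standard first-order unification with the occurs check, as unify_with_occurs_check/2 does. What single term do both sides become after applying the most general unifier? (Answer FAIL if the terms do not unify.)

Decompose q/2: h(q(q(q(b, b), h(b)), h(Y1))) = h(q(W, Y)),  W = Y1.
Decompose h/1: q(q(q(b, b), h(b)), h(Y1)) = q(W, Y).
Decompose q/2: q(q(b, b), h(b)) = W,  h(Y1) = Y.
Bind W := q(q(b, b), h(b)); substituting into the one remaining equation that mentions W gives: q(q(b, b), h(b)) = Y1.
Bind Y := h(Y1); no other remaining equation mentions Y.
Bind Y1 := q(q(b, b), h(b)). Substituting into the earlier binding gives Y := h(q(q(b, b), h(b))).
Applying the MGU to either side gives q(h(q(q(q(b, b), h(b)), h(q(q(b, b), h(b))))), q(q(b, b), h(b))).

q(h(q(q(q(b, b), h(b)), h(q(q(b, b), h(b))))), q(q(b, b), h(b)))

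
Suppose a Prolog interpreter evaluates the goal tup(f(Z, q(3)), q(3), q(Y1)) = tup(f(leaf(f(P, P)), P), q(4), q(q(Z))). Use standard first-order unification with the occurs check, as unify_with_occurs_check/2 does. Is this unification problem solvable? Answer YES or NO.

NO

Decompose tup/3: f(Z, q(3)) = f(leaf(f(P, P)), P),  q(3) = q(4),  q(Y1) = q(q(Z)).
Decompose f/2: Z = leaf(f(P, P)),  q(3) = P.
Bind Z := leaf(f(P, P)); substituting into the one remaining equation that mentions Z gives: q(Y1) = q(q(leaf(f(P, P)))).
Bind P := q(3); substituting into the one remaining equation that mentions P gives: q(Y1) = q(q(leaf(f(q(3), q(3))))). Substituting into the earlier binding gives Z := leaf(f(q(3), q(3))).
Decompose q/1: 3 = 4.
Clash: constants 3 and 4 differ; no unifier exists.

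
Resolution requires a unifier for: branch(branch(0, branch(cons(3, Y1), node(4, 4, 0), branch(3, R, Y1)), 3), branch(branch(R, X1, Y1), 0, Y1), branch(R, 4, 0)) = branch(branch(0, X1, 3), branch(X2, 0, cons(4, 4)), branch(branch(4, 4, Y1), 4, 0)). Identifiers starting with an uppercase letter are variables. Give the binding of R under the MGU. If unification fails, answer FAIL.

Decompose branch/3: branch(0, branch(cons(3, Y1), node(4, 4, 0), branch(3, R, Y1)), 3) = branch(0, X1, 3),  branch(branch(R, X1, Y1), 0, Y1) = branch(X2, 0, cons(4, 4)),  branch(R, 4, 0) = branch(branch(4, 4, Y1), 4, 0).
Decompose branch/3: 0 = 0,  branch(cons(3, Y1), node(4, 4, 0), branch(3, R, Y1)) = X1,  3 = 3.
Delete trivial equation 0 = 0.
Bind X1 := branch(cons(3, Y1), node(4, 4, 0), branch(3, R, Y1)); substituting into the one remaining equation that mentions X1 gives: branch(branch(R, branch(cons(3, Y1), node(4, 4, 0), branch(3, R, Y1)), Y1), 0, Y1) = branch(X2, 0, cons(4, 4)).
Delete trivial equation 3 = 3.
Decompose branch/3: branch(R, branch(cons(3, Y1), node(4, 4, 0), branch(3, R, Y1)), Y1) = X2,  0 = 0,  Y1 = cons(4, 4).
Bind X2 := branch(R, branch(cons(3, Y1), node(4, 4, 0), branch(3, R, Y1)), Y1); no other remaining equation mentions X2.
Delete trivial equation 0 = 0.
Bind Y1 := cons(4, 4); substituting into the remaining equation gives: branch(R, 4, 0) = branch(branch(4, 4, cons(4, 4)), 4, 0). Substituting into the earlier bindings gives X1 := branch(cons(3, cons(4, 4)), node(4, 4, 0), branch(3, R, cons(4, 4))), X2 := branch(R, branch(cons(3, cons(4, 4)), node(4, 4, 0), branch(3, R, cons(4, 4))), cons(4, 4)).
Decompose branch/3: R = branch(4, 4, cons(4, 4)),  4 = 4,  0 = 0.
Bind R := branch(4, 4, cons(4, 4)); no other remaining equation mentions R. Substituting into the earlier bindings gives X1 := branch(cons(3, cons(4, 4)), node(4, 4, 0), branch(3, branch(4, 4, cons(4, 4)), cons(4, 4))), X2 := branch(branch(4, 4, cons(4, 4)), branch(cons(3, cons(4, 4)), node(4, 4, 0), branch(3, branch(4, 4, cons(4, 4)), cons(4, 4))), cons(4, 4)).
Delete trivial equation 4 = 4.
Delete trivial equation 0 = 0.
MGU = { X1 -> branch(cons(3, cons(4, 4)), node(4, 4, 0), branch(3, branch(4, 4, cons(4, 4)), cons(4, 4))), X2 -> branch(branch(4, 4, cons(4, 4)), branch(cons(3, cons(4, 4)), node(4, 4, 0), branch(3, branch(4, 4, cons(4, 4)), cons(4, 4))), cons(4, 4)), Y1 -> cons(4, 4), R -> branch(4, 4, cons(4, 4)) }, so R -> branch(4, 4, cons(4, 4)).

branch(4, 4, cons(4, 4))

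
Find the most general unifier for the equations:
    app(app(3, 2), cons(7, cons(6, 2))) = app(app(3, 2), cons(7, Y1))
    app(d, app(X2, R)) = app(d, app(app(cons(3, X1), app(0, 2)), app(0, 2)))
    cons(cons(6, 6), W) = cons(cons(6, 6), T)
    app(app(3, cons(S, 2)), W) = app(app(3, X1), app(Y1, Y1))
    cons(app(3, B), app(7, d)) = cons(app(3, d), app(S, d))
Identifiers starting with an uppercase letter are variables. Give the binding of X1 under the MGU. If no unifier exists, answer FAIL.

cons(7, 2)

Decompose app/2: app(3, 2) = app(3, 2),  cons(7, cons(6, 2)) = cons(7, Y1).
Delete trivial equation app(3, 2) = app(3, 2).
Decompose cons/2: 7 = 7,  cons(6, 2) = Y1.
Delete trivial equation 7 = 7.
Bind Y1 := cons(6, 2); substituting into the one remaining equation that mentions Y1 gives: app(app(3, cons(S, 2)), W) = app(app(3, X1), app(cons(6, 2), cons(6, 2))).
Decompose app/2: d = d,  app(X2, R) = app(app(cons(3, X1), app(0, 2)), app(0, 2)).
Delete trivial equation d = d.
Decompose app/2: X2 = app(cons(3, X1), app(0, 2)),  R = app(0, 2).
Bind X2 := app(cons(3, X1), app(0, 2)); no other remaining equation mentions X2.
Bind R := app(0, 2); no other remaining equation mentions R.
Decompose cons/2: cons(6, 6) = cons(6, 6),  W = T.
Delete trivial equation cons(6, 6) = cons(6, 6).
Bind W := T; substituting into the one remaining equation that mentions W gives: app(app(3, cons(S, 2)), T) = app(app(3, X1), app(cons(6, 2), cons(6, 2))).
Decompose app/2: app(3, cons(S, 2)) = app(3, X1),  T = app(cons(6, 2), cons(6, 2)).
Decompose app/2: 3 = 3,  cons(S, 2) = X1.
Delete trivial equation 3 = 3.
Bind X1 := cons(S, 2); no other remaining equation mentions X1. Substituting into the earlier binding gives X2 := app(cons(3, cons(S, 2)), app(0, 2)).
Bind T := app(cons(6, 2), cons(6, 2)); no other remaining equation mentions T. Substituting into the earlier binding gives W := app(cons(6, 2), cons(6, 2)).
Decompose cons/2: app(3, B) = app(3, d),  app(7, d) = app(S, d).
Decompose app/2: 3 = 3,  B = d.
Delete trivial equation 3 = 3.
Bind B := d; no other remaining equation mentions B.
Decompose app/2: 7 = S,  d = d.
Bind S := 7; no other remaining equation mentions S. Substituting into the earlier bindings gives X2 := app(cons(3, cons(7, 2)), app(0, 2)), X1 := cons(7, 2).
Delete trivial equation d = d.
MGU = { Y1 -> cons(6, 2), X2 -> app(cons(3, cons(7, 2)), app(0, 2)), R -> app(0, 2), W -> app(cons(6, 2), cons(6, 2)), X1 -> cons(7, 2), T -> app(cons(6, 2), cons(6, 2)), B -> d, S -> 7 }, so X1 -> cons(7, 2).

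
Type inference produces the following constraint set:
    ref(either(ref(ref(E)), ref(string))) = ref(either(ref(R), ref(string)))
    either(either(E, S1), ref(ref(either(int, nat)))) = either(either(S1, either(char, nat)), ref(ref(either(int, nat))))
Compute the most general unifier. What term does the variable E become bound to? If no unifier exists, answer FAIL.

either(char, nat)

Decompose ref/1: either(ref(ref(E)), ref(string)) = either(ref(R), ref(string)).
Decompose either/2: ref(ref(E)) = ref(R),  ref(string) = ref(string).
Decompose ref/1: ref(E) = R.
Bind R := ref(E); no other remaining equation mentions R.
Delete trivial equation ref(string) = ref(string).
Decompose either/2: either(E, S1) = either(S1, either(char, nat)),  ref(ref(either(int, nat))) = ref(ref(either(int, nat))).
Decompose either/2: E = S1,  S1 = either(char, nat).
Bind E := S1; no other remaining equation mentions E. Substituting into the earlier binding gives R := ref(S1).
Bind S1 := either(char, nat); no other remaining equation mentions S1. Substituting into the earlier bindings gives R := ref(either(char, nat)), E := either(char, nat).
Delete trivial equation ref(ref(either(int, nat))) = ref(ref(either(int, nat))).
MGU = { R := ref(either(char, nat)), E := either(char, nat), S1 := either(char, nat) }, so E := either(char, nat).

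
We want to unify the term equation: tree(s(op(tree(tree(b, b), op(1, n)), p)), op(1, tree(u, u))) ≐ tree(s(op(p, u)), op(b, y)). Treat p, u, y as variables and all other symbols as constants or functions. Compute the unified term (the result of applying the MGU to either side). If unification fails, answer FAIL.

FAIL

Decompose tree/2: s(op(tree(tree(b, b), op(1, n)), p)) ≐ s(op(p, u)),  op(1, tree(u, u)) ≐ op(b, y).
Decompose s/1: op(tree(tree(b, b), op(1, n)), p) ≐ op(p, u).
Decompose op/2: tree(tree(b, b), op(1, n)) ≐ p,  p ≐ u.
Bind p := tree(tree(b, b), op(1, n)); substituting into the one remaining equation that mentions p gives: tree(tree(b, b), op(1, n)) ≐ u.
Bind u := tree(tree(b, b), op(1, n)); substituting into the remaining equation gives: op(1, tree(tree(tree(b, b), op(1, n)), tree(tree(b, b), op(1, n)))) ≐ op(b, y).
Decompose op/2: 1 ≐ b,  tree(tree(tree(b, b), op(1, n)), tree(tree(b, b), op(1, n))) ≐ y.
Clash: constants 1 and b differ; no unifier exists.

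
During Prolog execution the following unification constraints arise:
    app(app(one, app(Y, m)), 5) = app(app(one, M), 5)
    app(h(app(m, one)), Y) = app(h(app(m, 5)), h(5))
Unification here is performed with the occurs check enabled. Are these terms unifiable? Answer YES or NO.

NO

Decompose app/2: app(one, app(Y, m)) = app(one, M),  5 = 5.
Decompose app/2: one = one,  app(Y, m) = M.
Delete trivial equation one = one.
Bind M := app(Y, m); no other remaining equation mentions M.
Delete trivial equation 5 = 5.
Decompose app/2: h(app(m, one)) = h(app(m, 5)),  Y = h(5).
Decompose h/1: app(m, one) = app(m, 5).
Decompose app/2: m = m,  one = 5.
Delete trivial equation m = m.
Clash: constants one and 5 differ; no unifier exists.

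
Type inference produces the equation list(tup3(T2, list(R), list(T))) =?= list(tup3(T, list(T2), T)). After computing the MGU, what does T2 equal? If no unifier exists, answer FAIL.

Decompose list/1: tup3(T2, list(R), list(T)) =?= tup3(T, list(T2), T).
Decompose tup3/3: T2 =?= T,  list(R) =?= list(T2),  list(T) =?= T.
Bind T2 := T; substituting into the one remaining equation that mentions T2 gives: list(R) =?= list(T).
Decompose list/1: R =?= T.
Bind R := T; no other remaining equation mentions R.
Occurs check fails: T occurs in list(T); the equation T =?= list(T) has no finite solution.

FAIL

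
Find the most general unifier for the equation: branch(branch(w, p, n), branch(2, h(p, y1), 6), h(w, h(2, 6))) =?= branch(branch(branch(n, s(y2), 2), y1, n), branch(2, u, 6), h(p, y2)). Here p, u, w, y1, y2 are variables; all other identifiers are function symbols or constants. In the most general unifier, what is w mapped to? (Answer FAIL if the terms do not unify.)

branch(n, s(h(2, 6)), 2)

Decompose branch/3: branch(w, p, n) =?= branch(branch(n, s(y2), 2), y1, n),  branch(2, h(p, y1), 6) =?= branch(2, u, 6),  h(w, h(2, 6)) =?= h(p, y2).
Decompose branch/3: w =?= branch(n, s(y2), 2),  p =?= y1,  n =?= n.
Bind w := branch(n, s(y2), 2); substituting into the one remaining equation that mentions w gives: h(branch(n, s(y2), 2), h(2, 6)) =?= h(p, y2).
Bind p := y1; substituting into the 2 remaining equations that mention p gives: branch(2, h(y1, y1), 6) =?= branch(2, u, 6),  h(branch(n, s(y2), 2), h(2, 6)) =?= h(y1, y2).
Delete trivial equation n =?= n.
Decompose branch/3: 2 =?= 2,  h(y1, y1) =?= u,  6 =?= 6.
Delete trivial equation 2 =?= 2.
Bind u := h(y1, y1); no other remaining equation mentions u.
Delete trivial equation 6 =?= 6.
Decompose h/2: branch(n, s(y2), 2) =?= y1,  h(2, 6) =?= y2.
Bind y1 := branch(n, s(y2), 2); no other remaining equation mentions y1. Substituting into the earlier bindings gives p := branch(n, s(y2), 2), u := h(branch(n, s(y2), 2), branch(n, s(y2), 2)).
Bind y2 := h(2, 6). Substituting into the earlier bindings gives w := branch(n, s(h(2, 6)), 2), p := branch(n, s(h(2, 6)), 2), u := h(branch(n, s(h(2, 6)), 2), branch(n, s(h(2, 6)), 2)), y1 := branch(n, s(h(2, 6)), 2).
MGU = { w -> branch(n, s(h(2, 6)), 2), p -> branch(n, s(h(2, 6)), 2), u -> h(branch(n, s(h(2, 6)), 2), branch(n, s(h(2, 6)), 2)), y1 -> branch(n, s(h(2, 6)), 2), y2 -> h(2, 6) }, so w -> branch(n, s(h(2, 6)), 2).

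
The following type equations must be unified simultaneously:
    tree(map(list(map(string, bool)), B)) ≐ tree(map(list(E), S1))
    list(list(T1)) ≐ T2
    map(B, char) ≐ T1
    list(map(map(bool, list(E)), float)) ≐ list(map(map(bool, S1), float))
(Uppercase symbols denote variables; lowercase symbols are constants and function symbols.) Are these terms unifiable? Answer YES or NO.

Decompose tree/1: map(list(map(string, bool)), B) ≐ map(list(E), S1).
Decompose map/2: list(map(string, bool)) ≐ list(E),  B ≐ S1.
Decompose list/1: map(string, bool) ≐ E.
Bind E := map(string, bool); substituting into the one remaining equation that mentions E gives: list(map(map(bool, list(map(string, bool))), float)) ≐ list(map(map(bool, S1), float)).
Bind B := S1; substituting into the one remaining equation that mentions B gives: map(S1, char) ≐ T1.
Bind T2 := list(list(T1)); no other remaining equation mentions T2.
Bind T1 := map(S1, char); no other remaining equation mentions T1. Substituting into the earlier binding gives T2 := list(list(map(S1, char))).
Decompose list/1: map(map(bool, list(map(string, bool))), float) ≐ map(map(bool, S1), float).
Decompose map/2: map(bool, list(map(string, bool))) ≐ map(bool, S1),  float ≐ float.
Decompose map/2: bool ≐ bool,  list(map(string, bool)) ≐ S1.
Delete trivial equation bool ≐ bool.
Bind S1 := list(map(string, bool)); no other remaining equation mentions S1. Substituting into the earlier bindings gives B := list(map(string, bool)), T2 := list(list(map(list(map(string, bool)), char))), T1 := map(list(map(string, bool)), char).
Delete trivial equation float ≐ float.
No equations remain and no clash or occurs-check failure arose, so a unifier exists.

YES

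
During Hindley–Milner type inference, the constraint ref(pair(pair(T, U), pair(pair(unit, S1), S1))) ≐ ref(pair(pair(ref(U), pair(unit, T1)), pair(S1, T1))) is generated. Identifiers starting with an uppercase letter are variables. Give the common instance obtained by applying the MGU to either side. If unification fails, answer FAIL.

Decompose ref/1: pair(pair(T, U), pair(pair(unit, S1), S1)) ≐ pair(pair(ref(U), pair(unit, T1)), pair(S1, T1)).
Decompose pair/2: pair(T, U) ≐ pair(ref(U), pair(unit, T1)),  pair(pair(unit, S1), S1) ≐ pair(S1, T1).
Decompose pair/2: T ≐ ref(U),  U ≐ pair(unit, T1).
Bind T := ref(U); no other remaining equation mentions T.
Bind U := pair(unit, T1); no other remaining equation mentions U. Substituting into the earlier binding gives T := ref(pair(unit, T1)).
Decompose pair/2: pair(unit, S1) ≐ S1,  S1 ≐ T1.
Occurs check fails: S1 occurs in pair(unit, S1); the equation S1 ≐ pair(unit, S1) has no finite solution.

FAIL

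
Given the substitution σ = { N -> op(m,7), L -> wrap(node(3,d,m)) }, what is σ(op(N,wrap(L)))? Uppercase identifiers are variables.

op(op(m,7),wrap(wrap(node(3,d,m))))

Replace each occurrence of N with op(m,7).
Replace each occurrence of L with wrap(node(3,d,m)).
Result: op(op(m,7),wrap(wrap(node(3,d,m)))).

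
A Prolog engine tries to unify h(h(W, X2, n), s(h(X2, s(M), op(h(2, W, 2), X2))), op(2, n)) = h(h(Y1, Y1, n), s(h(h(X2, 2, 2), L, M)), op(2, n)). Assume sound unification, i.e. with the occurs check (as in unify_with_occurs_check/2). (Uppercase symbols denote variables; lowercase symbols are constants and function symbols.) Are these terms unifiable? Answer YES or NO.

NO

Decompose h/3: h(W, X2, n) = h(Y1, Y1, n),  s(h(X2, s(M), op(h(2, W, 2), X2))) = s(h(h(X2, 2, 2), L, M)),  op(2, n) = op(2, n).
Decompose h/3: W = Y1,  X2 = Y1,  n = n.
Bind W := Y1; substituting into the one remaining equation that mentions W gives: s(h(X2, s(M), op(h(2, Y1, 2), X2))) = s(h(h(X2, 2, 2), L, M)).
Bind X2 := Y1; substituting into the one remaining equation that mentions X2 gives: s(h(Y1, s(M), op(h(2, Y1, 2), Y1))) = s(h(h(Y1, 2, 2), L, M)).
Delete trivial equation n = n.
Decompose s/1: h(Y1, s(M), op(h(2, Y1, 2), Y1)) = h(h(Y1, 2, 2), L, M).
Decompose h/3: Y1 = h(Y1, 2, 2),  s(M) = L,  op(h(2, Y1, 2), Y1) = M.
Occurs check fails: Y1 occurs in h(Y1, 2, 2); the equation Y1 = h(Y1, 2, 2) has no finite solution.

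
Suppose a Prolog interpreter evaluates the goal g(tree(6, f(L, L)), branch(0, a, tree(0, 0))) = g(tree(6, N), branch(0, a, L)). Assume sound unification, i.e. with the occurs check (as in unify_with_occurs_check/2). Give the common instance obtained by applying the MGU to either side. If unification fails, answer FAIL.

Decompose g/2: tree(6, f(L, L)) = tree(6, N),  branch(0, a, tree(0, 0)) = branch(0, a, L).
Decompose tree/2: 6 = 6,  f(L, L) = N.
Delete trivial equation 6 = 6.
Bind N := f(L, L); no other remaining equation mentions N.
Decompose branch/3: 0 = 0,  a = a,  tree(0, 0) = L.
Delete trivial equation 0 = 0.
Delete trivial equation a = a.
Bind L := tree(0, 0). Substituting into the earlier binding gives N := f(tree(0, 0), tree(0, 0)).
Applying the MGU to either side gives g(tree(6, f(tree(0, 0), tree(0, 0))), branch(0, a, tree(0, 0))).

g(tree(6, f(tree(0, 0), tree(0, 0))), branch(0, a, tree(0, 0)))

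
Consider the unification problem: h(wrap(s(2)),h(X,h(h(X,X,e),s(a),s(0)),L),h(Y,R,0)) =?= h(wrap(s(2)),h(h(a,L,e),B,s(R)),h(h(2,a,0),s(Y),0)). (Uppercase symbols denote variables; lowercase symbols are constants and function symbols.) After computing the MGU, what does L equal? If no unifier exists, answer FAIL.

Decompose h/3: wrap(s(2)) =?= wrap(s(2)),  h(X,h(h(X,X,e),s(a),s(0)),L) =?= h(h(a,L,e),B,s(R)),  h(Y,R,0) =?= h(h(2,a,0),s(Y),0).
Delete trivial equation wrap(s(2)) =?= wrap(s(2)).
Decompose h/3: X =?= h(a,L,e),  h(h(X,X,e),s(a),s(0)) =?= B,  L =?= s(R).
Bind X := h(a,L,e); substituting into the one remaining equation that mentions X gives: h(h(h(a,L,e),h(a,L,e),e),s(a),s(0)) =?= B.
Bind B := h(h(h(a,L,e),h(a,L,e),e),s(a),s(0)); no other remaining equation mentions B.
Bind L := s(R); no other remaining equation mentions L. Substituting into the earlier bindings gives X := h(a,s(R),e), B := h(h(h(a,s(R),e),h(a,s(R),e),e),s(a),s(0)).
Decompose h/3: Y =?= h(2,a,0),  R =?= s(Y),  0 =?= 0.
Bind Y := h(2,a,0); substituting into the one remaining equation that mentions Y gives: R =?= s(h(2,a,0)).
Bind R := s(h(2,a,0)); no other remaining equation mentions R. Substituting into the earlier bindings gives X := h(a,s(s(h(2,a,0))),e), B := h(h(h(a,s(s(h(2,a,0))),e),h(a,s(s(h(2,a,0))),e),e),s(a),s(0)), L := s(s(h(2,a,0))).
Delete trivial equation 0 =?= 0.
MGU = { X ↦ h(a,s(s(h(2,a,0))),e), B ↦ h(h(h(a,s(s(h(2,a,0))),e),h(a,s(s(h(2,a,0))),e),e),s(a),s(0)), L ↦ s(s(h(2,a,0))), Y ↦ h(2,a,0), R ↦ s(h(2,a,0)) }, so L ↦ s(s(h(2,a,0))).

s(s(h(2,a,0)))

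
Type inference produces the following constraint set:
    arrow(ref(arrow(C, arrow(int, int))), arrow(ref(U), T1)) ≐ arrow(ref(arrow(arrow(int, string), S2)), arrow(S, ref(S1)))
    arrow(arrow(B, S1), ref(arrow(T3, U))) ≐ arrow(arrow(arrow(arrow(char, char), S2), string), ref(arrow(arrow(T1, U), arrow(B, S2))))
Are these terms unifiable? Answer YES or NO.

Decompose arrow/2: ref(arrow(C, arrow(int, int))) ≐ ref(arrow(arrow(int, string), S2)),  arrow(ref(U), T1) ≐ arrow(S, ref(S1)).
Decompose ref/1: arrow(C, arrow(int, int)) ≐ arrow(arrow(int, string), S2).
Decompose arrow/2: C ≐ arrow(int, string),  arrow(int, int) ≐ S2.
Bind C := arrow(int, string); no other remaining equation mentions C.
Bind S2 := arrow(int, int); substituting into the one remaining equation that mentions S2 gives: arrow(arrow(B, S1), ref(arrow(T3, U))) ≐ arrow(arrow(arrow(arrow(char, char), arrow(int, int)), string), ref(arrow(arrow(T1, U), arrow(B, arrow(int, int))))).
Decompose arrow/2: ref(U) ≐ S,  T1 ≐ ref(S1).
Bind S := ref(U); no other remaining equation mentions S.
Bind T1 := ref(S1); substituting into the remaining equation gives: arrow(arrow(B, S1), ref(arrow(T3, U))) ≐ arrow(arrow(arrow(arrow(char, char), arrow(int, int)), string), ref(arrow(arrow(ref(S1), U), arrow(B, arrow(int, int))))).
Decompose arrow/2: arrow(B, S1) ≐ arrow(arrow(arrow(char, char), arrow(int, int)), string),  ref(arrow(T3, U)) ≐ ref(arrow(arrow(ref(S1), U), arrow(B, arrow(int, int)))).
Decompose arrow/2: B ≐ arrow(arrow(char, char), arrow(int, int)),  S1 ≐ string.
Bind B := arrow(arrow(char, char), arrow(int, int)); substituting into the one remaining equation that mentions B gives: ref(arrow(T3, U)) ≐ ref(arrow(arrow(ref(S1), U), arrow(arrow(arrow(char, char), arrow(int, int)), arrow(int, int)))).
Bind S1 := string; substituting into the remaining equation gives: ref(arrow(T3, U)) ≐ ref(arrow(arrow(ref(string), U), arrow(arrow(arrow(char, char), arrow(int, int)), arrow(int, int)))). Substituting into the earlier binding gives T1 := ref(string).
Decompose ref/1: arrow(T3, U) ≐ arrow(arrow(ref(string), U), arrow(arrow(arrow(char, char), arrow(int, int)), arrow(int, int))).
Decompose arrow/2: T3 ≐ arrow(ref(string), U),  U ≐ arrow(arrow(arrow(char, char), arrow(int, int)), arrow(int, int)).
Bind T3 := arrow(ref(string), U); no other remaining equation mentions T3.
Bind U := arrow(arrow(arrow(char, char), arrow(int, int)), arrow(int, int)). Substituting into the earlier bindings gives S := ref(arrow(arrow(arrow(char, char), arrow(int, int)), arrow(int, int))), T3 := arrow(ref(string), arrow(arrow(arrow(char, char), arrow(int, int)), arrow(int, int))).
No equations remain and no clash or occurs-check failure arose, so a unifier exists.

YES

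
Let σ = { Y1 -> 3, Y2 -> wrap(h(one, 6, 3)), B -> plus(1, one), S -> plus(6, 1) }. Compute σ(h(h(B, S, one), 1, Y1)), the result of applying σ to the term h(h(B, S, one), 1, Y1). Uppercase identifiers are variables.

Replace each occurrence of Y1 with 3.
Replace each occurrence of B with plus(1, one).
Replace each occurrence of S with plus(6, 1).
Result: h(h(plus(1, one), plus(6, 1), one), 1, 3).

h(h(plus(1, one), plus(6, 1), one), 1, 3)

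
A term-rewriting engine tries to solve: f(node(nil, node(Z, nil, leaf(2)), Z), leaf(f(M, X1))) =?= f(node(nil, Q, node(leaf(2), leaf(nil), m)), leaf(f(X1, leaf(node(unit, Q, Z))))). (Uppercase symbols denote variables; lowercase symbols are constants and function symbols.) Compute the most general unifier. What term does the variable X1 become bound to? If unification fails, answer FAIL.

Decompose f/2: node(nil, node(Z, nil, leaf(2)), Z) =?= node(nil, Q, node(leaf(2), leaf(nil), m)),  leaf(f(M, X1)) =?= leaf(f(X1, leaf(node(unit, Q, Z)))).
Decompose node/3: nil =?= nil,  node(Z, nil, leaf(2)) =?= Q,  Z =?= node(leaf(2), leaf(nil), m).
Delete trivial equation nil =?= nil.
Bind Q := node(Z, nil, leaf(2)); substituting into the one remaining equation that mentions Q gives: leaf(f(M, X1)) =?= leaf(f(X1, leaf(node(unit, node(Z, nil, leaf(2)), Z)))).
Bind Z := node(leaf(2), leaf(nil), m); substituting into the remaining equation gives: leaf(f(M, X1)) =?= leaf(f(X1, leaf(node(unit, node(node(leaf(2), leaf(nil), m), nil, leaf(2)), node(leaf(2), leaf(nil), m))))). Substituting into the earlier binding gives Q := node(node(leaf(2), leaf(nil), m), nil, leaf(2)).
Decompose leaf/1: f(M, X1) =?= f(X1, leaf(node(unit, node(node(leaf(2), leaf(nil), m), nil, leaf(2)), node(leaf(2), leaf(nil), m)))).
Decompose f/2: M =?= X1,  X1 =?= leaf(node(unit, node(node(leaf(2), leaf(nil), m), nil, leaf(2)), node(leaf(2), leaf(nil), m))).
Bind M := X1; no other remaining equation mentions M.
Bind X1 := leaf(node(unit, node(node(leaf(2), leaf(nil), m), nil, leaf(2)), node(leaf(2), leaf(nil), m))). Substituting into the earlier binding gives M := leaf(node(unit, node(node(leaf(2), leaf(nil), m), nil, leaf(2)), node(leaf(2), leaf(nil), m))).
MGU = { Q ↦ node(node(leaf(2), leaf(nil), m), nil, leaf(2)), Z ↦ node(leaf(2), leaf(nil), m), M ↦ leaf(node(unit, node(node(leaf(2), leaf(nil), m), nil, leaf(2)), node(leaf(2), leaf(nil), m))), X1 ↦ leaf(node(unit, node(node(leaf(2), leaf(nil), m), nil, leaf(2)), node(leaf(2), leaf(nil), m))) }, so X1 ↦ leaf(node(unit, node(node(leaf(2), leaf(nil), m), nil, leaf(2)), node(leaf(2), leaf(nil), m))).

leaf(node(unit, node(node(leaf(2), leaf(nil), m), nil, leaf(2)), node(leaf(2), leaf(nil), m)))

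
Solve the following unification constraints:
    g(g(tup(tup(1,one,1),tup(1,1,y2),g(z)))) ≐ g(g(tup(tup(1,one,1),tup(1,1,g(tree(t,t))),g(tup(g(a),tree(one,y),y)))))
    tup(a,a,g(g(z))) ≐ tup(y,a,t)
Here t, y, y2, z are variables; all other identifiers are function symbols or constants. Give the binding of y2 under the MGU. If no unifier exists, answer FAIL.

Decompose g/1: g(tup(tup(1,one,1),tup(1,1,y2),g(z))) ≐ g(tup(tup(1,one,1),tup(1,1,g(tree(t,t))),g(tup(g(a),tree(one,y),y)))).
Decompose g/1: tup(tup(1,one,1),tup(1,1,y2),g(z)) ≐ tup(tup(1,one,1),tup(1,1,g(tree(t,t))),g(tup(g(a),tree(one,y),y))).
Decompose tup/3: tup(1,one,1) ≐ tup(1,one,1),  tup(1,1,y2) ≐ tup(1,1,g(tree(t,t))),  g(z) ≐ g(tup(g(a),tree(one,y),y)).
Delete trivial equation tup(1,one,1) ≐ tup(1,one,1).
Decompose tup/3: 1 ≐ 1,  1 ≐ 1,  y2 ≐ g(tree(t,t)).
Delete trivial equation 1 ≐ 1.
Delete trivial equation 1 ≐ 1.
Bind y2 := g(tree(t,t)); no other remaining equation mentions y2.
Decompose g/1: z ≐ tup(g(a),tree(one,y),y).
Bind z := tup(g(a),tree(one,y),y); substituting into the remaining equation gives: tup(a,a,g(g(tup(g(a),tree(one,y),y)))) ≐ tup(y,a,t).
Decompose tup/3: a ≐ y,  a ≐ a,  g(g(tup(g(a),tree(one,y),y))) ≐ t.
Bind y := a; substituting into the one remaining equation that mentions y gives: g(g(tup(g(a),tree(one,a),a))) ≐ t. Substituting into the earlier binding gives z := tup(g(a),tree(one,a),a).
Delete trivial equation a ≐ a.
Bind t := g(g(tup(g(a),tree(one,a),a))). Substituting into the earlier binding gives y2 := g(tree(g(g(tup(g(a),tree(one,a),a))),g(g(tup(g(a),tree(one,a),a))))).
MGU = { y2 := g(tree(g(g(tup(g(a),tree(one,a),a))),g(g(tup(g(a),tree(one,a),a))))), z := tup(g(a),tree(one,a),a), y := a, t := g(g(tup(g(a),tree(one,a),a))) }, so y2 := g(tree(g(g(tup(g(a),tree(one,a),a))),g(g(tup(g(a),tree(one,a),a))))).

g(tree(g(g(tup(g(a),tree(one,a),a))),g(g(tup(g(a),tree(one,a),a)))))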